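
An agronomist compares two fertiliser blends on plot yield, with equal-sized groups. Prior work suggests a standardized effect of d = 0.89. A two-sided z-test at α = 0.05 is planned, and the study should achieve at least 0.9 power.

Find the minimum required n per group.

n = 27 per group

Set Φ(δ − 1.960) = 0.9; then δ − 1.960 = Φ⁻¹(0.9) = 1.282, giving δ = 3.242.
(For δ > 0 the lower-tail rejection region contributes negligibly to power, so the one-term inversion is standard.)
δ = d·√(n/2) ⇒ n = 2(δ/d)² = 2 × (3.242 / 0.89)² = 26.53.
Round up to the next whole unit.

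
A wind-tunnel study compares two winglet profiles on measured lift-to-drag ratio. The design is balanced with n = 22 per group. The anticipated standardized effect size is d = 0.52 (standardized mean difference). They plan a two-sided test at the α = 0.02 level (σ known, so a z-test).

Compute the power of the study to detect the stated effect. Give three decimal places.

Noncentrality parameter: δ = d·√(n/2) = 0.52 × √(22/2) = 1.7246
Critical value for a two-sided test at α = 0.02: z_{α/2} = 2.326.
Power = Φ(δ − 2.326) + Φ(−δ − 2.326) = Φ(-0.602) + Φ(-4.051) = 0.2737 + 0.0000 = 0.2737.

Power ≈ 0.274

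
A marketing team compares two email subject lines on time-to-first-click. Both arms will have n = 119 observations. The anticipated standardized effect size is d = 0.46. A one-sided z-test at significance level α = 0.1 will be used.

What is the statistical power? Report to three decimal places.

Power ≈ 0.988

Noncentrality parameter: δ = d·√(n/2) = 0.46 × √(119/2) = 3.5483
Critical value for a one-sided test at α = 0.1: z_α = 1.282.
Power = P(Z > 1.282 − δ) = Φ(2.267) = 0.9883.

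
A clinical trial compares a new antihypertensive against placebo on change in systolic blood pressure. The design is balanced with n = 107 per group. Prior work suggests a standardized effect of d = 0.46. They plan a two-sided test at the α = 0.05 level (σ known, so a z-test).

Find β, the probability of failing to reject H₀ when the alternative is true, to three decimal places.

Noncentrality parameter: δ = d·√(n/2) = 0.46 × √(107/2) = 3.3646
Critical value for a two-sided test at α = 0.05: z_{α/2} = 1.960.
Power = Φ(δ − 1.960) + Φ(−δ − 1.960) = Φ(1.405) + Φ(-5.325) = 0.9199 + 0.0000 = 0.9199.
Type II error: β = 1 − power = 1 − 0.9199 = 0.0801.

β ≈ 0.080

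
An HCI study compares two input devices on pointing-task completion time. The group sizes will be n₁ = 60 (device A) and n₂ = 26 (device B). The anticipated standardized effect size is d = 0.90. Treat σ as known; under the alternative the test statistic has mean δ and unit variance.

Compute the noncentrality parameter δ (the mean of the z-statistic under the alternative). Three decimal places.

δ ≈ 3.833

The noncentrality parameter scales effect size by the design's sample-size factor: δ = d / √(1/n₁ + 1/n₂) = 0.90 / √(1/60 + 1/26) = 3.8331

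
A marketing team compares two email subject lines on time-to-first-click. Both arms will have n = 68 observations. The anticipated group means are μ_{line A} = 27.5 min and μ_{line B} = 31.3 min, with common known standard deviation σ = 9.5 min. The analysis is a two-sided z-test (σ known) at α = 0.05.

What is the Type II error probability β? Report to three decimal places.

β ≈ 0.355

Standardized effect: d = |μ_{line A} − μ_{line B}| / σ = |27.5 − 31.3| / 9.5 = 0.4000
Noncentrality parameter: δ = d·√(n/2) = 0.4000 × √(68/2) = 2.3324
Two-sided α = 0.05 → critical value z_{0.025} = 1.960.
Power = Φ(δ − 1.960) + Φ(−δ − 1.960) = Φ(0.372) + Φ(-4.292) = 0.6452 + 0.0000 = 0.6452.
Type II error: β = 1 − power = 1 − 0.6452 = 0.3548.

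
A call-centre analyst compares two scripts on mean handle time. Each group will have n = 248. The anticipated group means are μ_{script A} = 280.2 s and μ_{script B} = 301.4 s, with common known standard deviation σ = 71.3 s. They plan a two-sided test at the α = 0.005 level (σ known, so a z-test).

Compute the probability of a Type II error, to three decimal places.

Standardized effect: d = |μ_{script A} − μ_{script B}| / σ = |280.2 − 301.4| / 71.3 = 0.2973
Noncentrality parameter: δ = d·√(n/2) = 0.2973 × √(248/2) = 3.3110
Critical value for a two-sided test at α = 0.005: z_{α/2} = 2.807.
Power = Φ(δ − 2.807) + Φ(−δ − 2.807) = Φ(0.504) + Φ(-6.118) = 0.6929 + 0.0000 = 0.6929.
Type II error: β = 1 − power = 1 − 0.6929 = 0.3071.

β ≈ 0.307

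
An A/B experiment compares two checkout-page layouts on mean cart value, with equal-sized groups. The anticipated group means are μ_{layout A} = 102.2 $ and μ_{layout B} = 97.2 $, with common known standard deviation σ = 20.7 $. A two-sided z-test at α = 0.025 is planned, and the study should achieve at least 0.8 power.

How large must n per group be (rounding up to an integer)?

Standardized effect: d = |μ_{layout A} − μ_{layout B}| / σ = |102.2 − 97.2| / 20.7 = 0.2415
For power 0.8 need Φ(δ − z_{0.0125}) = 0.8, so δ = z_{0.0125} + z_{0.20} = 2.241 + 0.842 = 3.083.
(For δ > 0 the lower-tail rejection region contributes negligibly to power, so the one-term inversion is standard.)
δ = d·√(n/2) ⇒ n = 2(δ/d)² = 2 × (3.083 / 0.2415)² = 325.83.
Rounding up, n = 326 per group.

n = 326 per group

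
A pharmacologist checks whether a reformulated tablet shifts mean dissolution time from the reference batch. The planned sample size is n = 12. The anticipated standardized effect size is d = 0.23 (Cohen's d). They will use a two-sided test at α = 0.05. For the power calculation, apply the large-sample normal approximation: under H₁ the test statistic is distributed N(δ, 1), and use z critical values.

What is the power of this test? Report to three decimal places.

Power ≈ 0.125

Noncentrality parameter: λ = d·√n = 0.23 × √12 = 0.7967
Critical value for a two-sided test at α = 0.05: z_{α/2} = 1.960.
Power = Φ(λ − 1.960) + Φ(−λ − 1.960) = Φ(-1.163) + Φ(-2.757) = 0.1224 + 0.0029 = 0.1253.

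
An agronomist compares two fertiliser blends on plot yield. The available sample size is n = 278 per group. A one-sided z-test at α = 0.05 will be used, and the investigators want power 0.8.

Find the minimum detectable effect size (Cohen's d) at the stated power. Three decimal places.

d ≈ 0.211

Required noncentrality: δ = z_{0.05} + z_{0.20} = 1.645 + 0.842 = 2.486.
δ = d·√(n/2) ⇒ d = δ/√(n/2) = 2.486/√(278/2) = 0.2109.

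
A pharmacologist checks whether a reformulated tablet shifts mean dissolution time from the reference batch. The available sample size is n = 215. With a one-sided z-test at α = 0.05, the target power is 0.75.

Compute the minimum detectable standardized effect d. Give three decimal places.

Required noncentrality: δ = z_{0.05} + z_{0.25} = 1.645 + 0.674 = 2.319.
δ = d·√n ⇒ d = δ/√n = 2.319/√215 = 0.1582.

d ≈ 0.158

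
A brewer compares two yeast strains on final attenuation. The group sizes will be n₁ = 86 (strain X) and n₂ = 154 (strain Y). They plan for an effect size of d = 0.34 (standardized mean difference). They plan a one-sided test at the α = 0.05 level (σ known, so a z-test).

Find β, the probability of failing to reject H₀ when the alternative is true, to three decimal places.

Noncentrality parameter: δ = d / √(1/n₁ + 1/n₂) = 0.34 / √(1/86 + 1/154) = 2.5257
One-sided α = 0.05 → critical value z_{0.05} = 1.645.
Power = P(Z > 1.645 − δ) = Φ(0.881) = 0.8108.
Type II error: β = 1 − power = 1 − 0.8108 = 0.1892.

β ≈ 0.189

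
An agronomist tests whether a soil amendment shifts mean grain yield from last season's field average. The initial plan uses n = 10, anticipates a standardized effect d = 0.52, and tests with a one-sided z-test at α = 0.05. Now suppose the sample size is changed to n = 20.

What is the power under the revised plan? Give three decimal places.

With n = 20: δ = d·√n = 0.52 × √20 = 2.3255. Critical value z_{0.05} = 1.645.
Revised power = P(Z > 1.645 − δ) = Φ(0.681) = 0.7520.

Power ≈ 0.752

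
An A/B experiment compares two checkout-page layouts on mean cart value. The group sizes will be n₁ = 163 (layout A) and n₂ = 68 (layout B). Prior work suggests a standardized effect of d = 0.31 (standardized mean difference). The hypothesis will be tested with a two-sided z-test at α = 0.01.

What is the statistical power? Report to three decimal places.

Noncentrality parameter: δ = d / √(1/n₁ + 1/n₂) = 0.31 / √(1/163 + 1/68) = 2.1474
Two-sided α = 0.01 → critical value z_{0.005} = 2.576.
Power = Φ(δ − 2.576) + Φ(−δ − 2.576) = Φ(-0.428) + Φ(-4.723) = 0.3342 + 0.0000 = 0.3342.

Power ≈ 0.334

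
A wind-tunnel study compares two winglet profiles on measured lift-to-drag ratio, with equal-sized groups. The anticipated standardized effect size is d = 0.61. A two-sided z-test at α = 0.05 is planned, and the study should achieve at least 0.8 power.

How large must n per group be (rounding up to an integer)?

n = 43 per group

Set Φ(δ − 1.960) = 0.8; then δ − 1.960 = Φ⁻¹(0.8) = 0.842, giving δ = 2.802.
(The Φ(−δ − z_{α/2}) term is vanishingly small for δ > 0 and is dropped in the standard sample-size formula.)
δ = d·√(n/2) ⇒ n = 2(δ/d)² = 2 × (2.802 / 0.61)² = 42.19.
Round up to the next whole unit.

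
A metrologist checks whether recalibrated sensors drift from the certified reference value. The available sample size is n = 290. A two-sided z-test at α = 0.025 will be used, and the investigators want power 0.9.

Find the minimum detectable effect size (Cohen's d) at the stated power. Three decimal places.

Need Φ(δ − 2.241) = 0.9, so δ = 2.241 + 1.282 = 3.523.
(Lower-tail contribution to power is negligible for δ > 0.)
δ = d·√n ⇒ d = δ/√n = 3.523/√290 = 0.2069.

d ≈ 0.207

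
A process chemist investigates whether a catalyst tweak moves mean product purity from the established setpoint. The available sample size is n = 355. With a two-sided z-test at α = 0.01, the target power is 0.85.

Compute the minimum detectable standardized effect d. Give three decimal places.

Need Φ(δ − 2.576) = 0.85, so δ = 2.576 + 1.036 = 3.612.
(The second rejection-region term Φ(−δ − z_{α/2}) is negligible and dropped.)
δ = d·√n ⇒ d = δ/√n = 3.612/√355 = 0.1917.

d ≈ 0.192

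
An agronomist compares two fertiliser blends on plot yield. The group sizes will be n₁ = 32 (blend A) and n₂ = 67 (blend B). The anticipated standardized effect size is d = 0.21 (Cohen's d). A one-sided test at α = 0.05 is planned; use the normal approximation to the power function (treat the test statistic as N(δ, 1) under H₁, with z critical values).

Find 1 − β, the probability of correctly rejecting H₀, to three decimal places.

Noncentrality parameter: λ = d / √(1/n₁ + 1/n₂) = 0.21 / √(1/32 + 1/67) = 0.9773
Critical value for a one-sided test at α = 0.05: z_α = 1.645.
Power = Φ(λ − 1.645) = Φ(-0.668) = 0.2522.

Power ≈ 0.252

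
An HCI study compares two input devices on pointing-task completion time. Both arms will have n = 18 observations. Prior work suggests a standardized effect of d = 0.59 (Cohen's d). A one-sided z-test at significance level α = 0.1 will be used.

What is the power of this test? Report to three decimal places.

Noncentrality parameter: δ = d·√(n/2) = 0.59 × √(18/2) = 1.7700
Critical value for a one-sided test at α = 0.1: z_α = 1.282.
Power = Φ(δ − 1.282) = Φ(0.488) = 0.6874.

Power ≈ 0.687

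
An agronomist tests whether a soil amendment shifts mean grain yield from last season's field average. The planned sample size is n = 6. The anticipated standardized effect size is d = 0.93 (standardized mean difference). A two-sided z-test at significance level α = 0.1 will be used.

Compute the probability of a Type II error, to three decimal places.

β ≈ 0.263

Noncentrality parameter: δ = d·√n = 0.93 × √6 = 2.2780
Critical value for a two-sided test at α = 0.1: z_{α/2} = 1.645.
Power = Φ(δ − 1.645) + Φ(−δ − 1.645) = Φ(0.633) + Φ(-3.923) = 0.7367 + 0.0000 = 0.7367.
Type II error: β = 1 − power = 1 − 0.7367 = 0.2633.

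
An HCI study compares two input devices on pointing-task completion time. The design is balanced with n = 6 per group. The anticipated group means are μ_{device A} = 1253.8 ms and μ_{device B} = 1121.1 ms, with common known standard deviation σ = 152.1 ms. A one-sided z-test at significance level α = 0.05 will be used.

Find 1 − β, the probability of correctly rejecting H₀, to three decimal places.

Power ≈ 0.447

Standardized effect: d = |μ_{device A} − μ_{device B}| / σ = |1253.8 − 1121.1| / 152.1 = 0.8725
Noncentrality parameter: δ = d·√(n/2) = 0.8725 × √(6/2) = 1.5111
Critical value for a one-sided test at α = 0.05: z_α = 1.645.
Power = Φ(δ − 1.645) = Φ(-0.134) = 0.4468.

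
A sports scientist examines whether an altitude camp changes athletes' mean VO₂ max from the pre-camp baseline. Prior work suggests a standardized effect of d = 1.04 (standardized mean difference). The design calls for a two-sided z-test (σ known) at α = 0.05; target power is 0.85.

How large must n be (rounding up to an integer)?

For power 0.85 need Φ(δ − z_{0.025}) = 0.85, so δ = z_{0.025} + z_{0.15} = 1.960 + 1.036 = 2.996.
(For δ > 0 the lower-tail rejection region contributes negligibly to power, so the one-term inversion is standard.)
δ = d·√n ⇒ n = (δ/d)² = (2.996 / 1.04)² = 8.30.
Round up to the next whole unit.

n = 9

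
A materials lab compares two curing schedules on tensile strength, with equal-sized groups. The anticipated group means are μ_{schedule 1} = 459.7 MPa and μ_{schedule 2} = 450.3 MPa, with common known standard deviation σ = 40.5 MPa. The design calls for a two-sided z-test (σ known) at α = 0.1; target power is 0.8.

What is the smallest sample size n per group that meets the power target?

n = 230 per group

Standardized effect: d = |μ_{schedule 1} − μ_{schedule 2}| / σ = |459.7 − 450.3| / 40.5 = 0.2321
For power 0.8 need Φ(δ − z_{0.05}) = 0.8, so δ = z_{0.05} + z_{0.20} = 1.645 + 0.842 = 2.486.
(The Φ(−δ − z_{α/2}) term is vanishingly small for δ > 0 and is dropped in the standard sample-size formula.)
δ = d·√(n/2) ⇒ n = 2(δ/d)² = 2 × (2.486 / 0.2321)² = 229.54.
Rounding up, n = 230 per group.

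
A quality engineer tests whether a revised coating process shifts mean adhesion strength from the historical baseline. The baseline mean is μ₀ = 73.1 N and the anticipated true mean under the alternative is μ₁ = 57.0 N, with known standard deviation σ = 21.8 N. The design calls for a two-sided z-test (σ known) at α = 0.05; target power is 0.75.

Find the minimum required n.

Standardized effect: d = |μ₁ − μ₀| / σ = |57.0 − 73.1| / 21.8 = 0.7385
Set Φ(δ − 1.960) = 0.75; then δ − 1.960 = Φ⁻¹(0.75) = 0.674, giving δ = 2.634.
(Ignoring the negligible lower-tail rejection probability gives the usual closed-form inversion.)
δ = d·√n ⇒ n = (δ/d)² = (2.634 / 0.7385)² = 12.72.
Rounding up, n = 13.

n = 13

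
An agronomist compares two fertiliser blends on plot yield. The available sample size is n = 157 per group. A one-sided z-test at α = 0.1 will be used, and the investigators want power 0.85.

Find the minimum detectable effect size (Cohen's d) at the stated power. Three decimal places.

d ≈ 0.262

Need Φ(δ − 1.282) = 0.85, so δ = 1.282 + 1.036 = 2.318.
δ = d·√(n/2) ⇒ d = δ/√(n/2) = 2.318/√(157/2) = 0.2616.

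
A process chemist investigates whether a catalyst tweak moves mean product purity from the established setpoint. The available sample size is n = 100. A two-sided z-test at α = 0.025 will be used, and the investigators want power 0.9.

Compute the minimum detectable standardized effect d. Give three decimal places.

d ≈ 0.352

Required noncentrality: δ = z_{0.0125} + z_{0.10} = 2.241 + 1.282 = 3.523.
(The second rejection-region term Φ(−δ − z_{α/2}) is negligible and dropped.)
δ = d·√n ⇒ d = δ/√n = 3.523/√100 = 0.3523.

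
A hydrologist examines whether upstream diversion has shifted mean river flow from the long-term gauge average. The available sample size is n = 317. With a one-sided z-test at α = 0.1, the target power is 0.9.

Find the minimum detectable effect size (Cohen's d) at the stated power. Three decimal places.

d ≈ 0.144

Required noncentrality: δ = z_{0.1} + z_{0.10} = 1.282 + 1.282 = 2.563.
δ = d·√n ⇒ d = δ/√n = 2.563/√317 = 0.1440.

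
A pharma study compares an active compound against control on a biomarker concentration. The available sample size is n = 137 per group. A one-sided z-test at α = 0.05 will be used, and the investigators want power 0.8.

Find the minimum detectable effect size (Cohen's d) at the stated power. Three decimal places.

Required noncentrality: δ = z_{0.05} + z_{0.20} = 1.645 + 0.842 = 2.486.
δ = d·√(n/2) ⇒ d = δ/√(n/2) = 2.486/√(137/2) = 0.3004.

d ≈ 0.300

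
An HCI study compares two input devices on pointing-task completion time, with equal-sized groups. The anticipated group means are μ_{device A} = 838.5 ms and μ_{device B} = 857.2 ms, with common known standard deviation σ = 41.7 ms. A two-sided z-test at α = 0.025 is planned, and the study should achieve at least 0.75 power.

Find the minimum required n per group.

n = 85 per group

Standardized effect: d = |μ_{device A} − μ_{device B}| / σ = |838.5 − 857.2| / 41.7 = 0.4484
Set Φ(δ − 2.241) = 0.75; then δ − 2.241 = Φ⁻¹(0.75) = 0.674, giving δ = 2.916.
(For δ > 0 the lower-tail rejection region contributes negligibly to power, so the one-term inversion is standard.)
δ = d·√(n/2) ⇒ n = 2(δ/d)² = 2 × (2.916 / 0.4484)² = 84.56.
Rounding up, n = 85 per group.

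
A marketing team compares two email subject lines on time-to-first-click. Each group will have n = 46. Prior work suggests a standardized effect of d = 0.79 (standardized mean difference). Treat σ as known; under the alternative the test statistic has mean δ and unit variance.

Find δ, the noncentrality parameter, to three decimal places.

The noncentrality parameter scales effect size by the design's sample-size factor: δ = d·√(n/2) = 0.79 × √(46/2) = 3.7887

δ ≈ 3.789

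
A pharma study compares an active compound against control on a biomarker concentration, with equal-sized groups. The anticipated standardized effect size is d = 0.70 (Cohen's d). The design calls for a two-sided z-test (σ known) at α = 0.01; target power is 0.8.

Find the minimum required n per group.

For power 0.8 need Φ(δ − z_{0.005}) = 0.8, so δ = z_{0.005} + z_{0.20} = 2.576 + 0.842 = 3.417.
(The Φ(−δ − z_{α/2}) term is vanishingly small for δ > 0 and is dropped in the standard sample-size formula.)
δ = d·√(n/2) ⇒ n = 2(δ/d)² = 2 × (3.417 / 0.70)² = 47.67.
Rounding up, n = 48 per group.

n = 48 per group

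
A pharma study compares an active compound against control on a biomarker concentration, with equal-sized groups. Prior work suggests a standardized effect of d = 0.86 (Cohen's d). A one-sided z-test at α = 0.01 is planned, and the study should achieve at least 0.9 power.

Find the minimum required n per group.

n = 36 per group

For power 0.9 need Φ(δ − z_{0.01}) = 0.9, so δ = z_{0.01} + z_{0.10} = 2.326 + 1.282 = 3.608.
δ = d·√(n/2) ⇒ n = 2(δ/d)² = 2 × (3.608 / 0.86)² = 35.20.
Round up to the next whole unit.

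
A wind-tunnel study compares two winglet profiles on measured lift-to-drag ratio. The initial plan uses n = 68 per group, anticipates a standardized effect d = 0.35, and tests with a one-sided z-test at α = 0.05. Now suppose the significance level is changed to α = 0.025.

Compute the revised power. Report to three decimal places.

δ = d·√(n/2) = 0.35 × √(68/2) = 2.0408 (unchanged). New critical value: z_{0.025} = 1.960.
Revised power = Φ(δ − 1.960) = Φ(0.081) = 0.5322.

Power ≈ 0.532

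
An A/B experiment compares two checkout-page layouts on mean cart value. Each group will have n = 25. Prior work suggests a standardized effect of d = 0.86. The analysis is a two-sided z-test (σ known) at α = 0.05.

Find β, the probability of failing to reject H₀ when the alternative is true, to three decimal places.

β ≈ 0.140

Noncentrality parameter: δ = d·√(n/2) = 0.86 × √(25/2) = 3.0406
Critical value for a two-sided test at α = 0.05: z_{α/2} = 1.960.
Power = Φ(δ − 1.960) + Φ(−δ − 1.960) = Φ(1.081) + Φ(-5.001) = 0.8601 + 0.0000 = 0.8601.
Type II error: β = 1 − power = 1 − 0.8601 = 0.1399.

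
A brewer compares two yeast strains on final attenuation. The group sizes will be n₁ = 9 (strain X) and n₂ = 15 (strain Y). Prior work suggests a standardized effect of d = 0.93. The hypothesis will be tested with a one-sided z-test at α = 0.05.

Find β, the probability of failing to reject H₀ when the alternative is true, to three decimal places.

Noncentrality parameter: δ = d / √(1/n₁ + 1/n₂) = 0.93 / √(1/9 + 1/15) = 2.2057
Critical value for a one-sided test at α = 0.05: z_α = 1.645.
Power = Φ(δ − 1.645) = Φ(0.561) = 0.7125.
Type II error: β = 1 − power = 1 − 0.7125 = 0.2875.

β ≈ 0.287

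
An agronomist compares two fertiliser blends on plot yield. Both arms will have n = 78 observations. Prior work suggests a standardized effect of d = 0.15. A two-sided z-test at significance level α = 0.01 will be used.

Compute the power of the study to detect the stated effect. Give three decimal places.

Power ≈ 0.051

Noncentrality parameter: δ = d·√(n/2) = 0.15 × √(78/2) = 0.9367
Critical value for a two-sided test at α = 0.01: z_{α/2} = 2.576.
Power = Φ(δ − 2.576) + Φ(−δ − 2.576) = Φ(-1.639) + Φ(-3.513) = 0.0506 + 0.0002 = 0.0508.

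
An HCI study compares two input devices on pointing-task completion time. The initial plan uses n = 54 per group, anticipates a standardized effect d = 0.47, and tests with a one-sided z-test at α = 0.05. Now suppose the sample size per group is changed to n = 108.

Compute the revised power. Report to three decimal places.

With n = 108 per group: δ = d·√(n/2) = 0.47 × √(108/2) = 3.4538. Critical value z_{0.05} = 1.645.
Revised power = P(Z > 1.645 − δ) = Φ(1.809) = 0.9648.

Power ≈ 0.965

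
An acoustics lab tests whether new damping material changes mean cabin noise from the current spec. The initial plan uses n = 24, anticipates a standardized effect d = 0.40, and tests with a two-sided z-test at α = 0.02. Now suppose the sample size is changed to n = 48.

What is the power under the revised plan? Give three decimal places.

Power ≈ 0.672

With n = 48: δ = d·√n = 0.40 × √48 = 2.7713. Critical value z_{0.01} = 2.326.
Revised power = Φ(δ − 2.326) + Φ(−δ − 2.326) = Φ(0.445) + Φ(-5.098) = 0.6718 + 0.0000 = 0.6718.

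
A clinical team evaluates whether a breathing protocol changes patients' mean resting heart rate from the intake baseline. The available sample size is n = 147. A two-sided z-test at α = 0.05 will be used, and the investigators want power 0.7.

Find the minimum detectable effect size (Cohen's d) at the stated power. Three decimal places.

d ≈ 0.205

Need Φ(δ − 1.960) = 0.7, so δ = 1.960 + 0.524 = 2.484.
(The second rejection-region term Φ(−δ − z_{α/2}) is negligible and dropped.)
δ = d·√n ⇒ d = δ/√n = 2.484/√147 = 0.2049.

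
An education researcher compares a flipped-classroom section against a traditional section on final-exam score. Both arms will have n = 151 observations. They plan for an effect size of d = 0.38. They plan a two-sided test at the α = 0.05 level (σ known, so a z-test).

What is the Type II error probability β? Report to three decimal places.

Noncentrality parameter: δ = d·√(n/2) = 0.38 × √(151/2) = 3.3018
Critical value for a two-sided test at α = 0.05: z_{α/2} = 1.960.
Power = Φ(δ − 1.960) + Φ(−δ − 1.960) = Φ(1.342) + Φ(-5.262) = 0.9102 + 0.0000 = 0.9102.
Type II error: β = 1 − power = 1 − 0.9102 = 0.0898.

β ≈ 0.090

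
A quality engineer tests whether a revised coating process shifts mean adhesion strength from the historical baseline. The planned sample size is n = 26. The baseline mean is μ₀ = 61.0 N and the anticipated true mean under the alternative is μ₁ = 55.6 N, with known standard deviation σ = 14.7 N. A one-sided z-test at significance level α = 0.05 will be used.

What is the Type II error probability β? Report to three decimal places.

β ≈ 0.410

Standardized effect: d = |μ₁ − μ₀| / σ = |55.6 − 61.0| / 14.7 = 0.3673
Noncentrality parameter: δ = d·√n = 0.3673 × √26 = 1.8731
One-sided α = 0.05 → critical value z_{0.05} = 1.645.
Power = P(Z > 1.645 − δ) = Φ(0.228) = 0.5903.
Type II error: β = 1 − power = 1 − 0.5903 = 0.4097.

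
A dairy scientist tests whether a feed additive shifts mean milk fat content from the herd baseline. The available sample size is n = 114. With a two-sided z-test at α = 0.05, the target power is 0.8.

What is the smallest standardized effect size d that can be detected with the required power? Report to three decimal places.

d ≈ 0.262

Need Φ(δ − 1.960) = 0.8, so δ = 1.960 + 0.842 = 2.802.
(The second rejection-region term Φ(−δ − z_{α/2}) is negligible and dropped.)
δ = d·√n ⇒ d = δ/√n = 2.802/√114 = 0.2624.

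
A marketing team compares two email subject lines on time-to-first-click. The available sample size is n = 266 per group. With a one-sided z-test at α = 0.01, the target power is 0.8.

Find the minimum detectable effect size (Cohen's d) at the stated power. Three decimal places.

d ≈ 0.275

Need Φ(δ − 2.326) = 0.8, so δ = 2.326 + 0.842 = 3.168.
δ = d·√(n/2) ⇒ d = δ/√(n/2) = 3.168/√(266/2) = 0.2747.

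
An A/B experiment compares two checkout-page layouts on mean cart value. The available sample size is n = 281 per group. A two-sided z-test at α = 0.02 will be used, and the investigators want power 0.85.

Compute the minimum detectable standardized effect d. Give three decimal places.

Required noncentrality: δ = z_{0.01} + z_{0.15} = 2.326 + 1.036 = 3.363.
(Lower-tail contribution to power is negligible for δ > 0.)
δ = d·√(n/2) ⇒ d = δ/√(n/2) = 3.363/√(281/2) = 0.2837.

d ≈ 0.284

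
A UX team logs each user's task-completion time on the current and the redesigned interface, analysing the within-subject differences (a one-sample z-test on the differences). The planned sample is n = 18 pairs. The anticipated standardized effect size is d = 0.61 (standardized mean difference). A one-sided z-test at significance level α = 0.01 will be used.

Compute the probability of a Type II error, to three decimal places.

Noncentrality parameter: δ = d·√n = 0.61 × √18 = 2.5880
Critical value for a one-sided test at α = 0.01: z_α = 2.326.
Power = P(Z > 2.326 − δ) = Φ(0.262) = 0.6032.
Type II error: β = 1 − power = 1 − 0.6032 = 0.3968.

β ≈ 0.397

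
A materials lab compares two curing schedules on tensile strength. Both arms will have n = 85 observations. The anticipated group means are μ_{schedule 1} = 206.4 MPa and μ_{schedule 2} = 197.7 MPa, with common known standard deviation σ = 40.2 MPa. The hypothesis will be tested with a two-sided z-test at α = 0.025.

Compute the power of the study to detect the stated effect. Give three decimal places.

Power ≈ 0.203

Standardized effect: d = |μ_{schedule 1} − μ_{schedule 2}| / σ = |206.4 − 197.7| / 40.2 = 0.2164
Noncentrality parameter: δ = d·√(n/2) = 0.2164 × √(85/2) = 1.4109
Two-sided α = 0.025 → critical value z_{0.0125} = 2.241.
Power = Φ(δ − 2.241) + Φ(−δ − 2.241) = Φ(-0.831) + Φ(-3.652) = 0.2031 + 0.0001 = 0.2032.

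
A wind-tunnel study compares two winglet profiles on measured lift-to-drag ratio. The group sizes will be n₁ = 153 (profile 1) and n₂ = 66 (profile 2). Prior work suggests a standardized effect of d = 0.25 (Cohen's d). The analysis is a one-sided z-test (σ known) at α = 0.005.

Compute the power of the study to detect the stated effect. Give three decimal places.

Noncentrality parameter: δ = d / √(1/n₁ + 1/n₂) = 0.25 / √(1/153 + 1/66) = 1.6976
One-sided α = 0.005 → critical value z_{0.005} = 2.576.
Power = Φ(δ − 2.576) = Φ(-0.878) = 0.1899.

Power ≈ 0.190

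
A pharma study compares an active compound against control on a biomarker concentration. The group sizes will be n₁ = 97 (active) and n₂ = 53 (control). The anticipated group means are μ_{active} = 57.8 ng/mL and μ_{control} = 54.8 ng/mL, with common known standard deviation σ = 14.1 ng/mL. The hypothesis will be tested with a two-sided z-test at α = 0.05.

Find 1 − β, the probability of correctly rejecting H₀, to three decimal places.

Standardized effect: d = |μ_{active} − μ_{control}| / σ = |57.8 − 54.8| / 14.1 = 0.2128
Noncentrality parameter: δ = d / √(1/n₁ + 1/n₂) = 0.2128 / √(1/97 + 1/53) = 1.2456
Two-sided α = 0.05 → critical value z_{0.025} = 1.960.
Power = Φ(δ − 1.960) + Φ(−δ − 1.960) = Φ(-0.714) + Φ(-3.206) = 0.2375 + 0.0007 = 0.2382.

Power ≈ 0.238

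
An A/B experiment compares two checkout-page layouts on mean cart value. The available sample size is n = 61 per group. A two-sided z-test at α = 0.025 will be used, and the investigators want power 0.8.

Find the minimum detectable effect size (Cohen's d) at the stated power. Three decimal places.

d ≈ 0.558

Need Φ(δ − 2.241) = 0.8, so δ = 2.241 + 0.842 = 3.083.
(The second rejection-region term Φ(−δ − z_{α/2}) is negligible and dropped.)
δ = d·√(n/2) ⇒ d = δ/√(n/2) = 3.083/√(61/2) = 0.5582.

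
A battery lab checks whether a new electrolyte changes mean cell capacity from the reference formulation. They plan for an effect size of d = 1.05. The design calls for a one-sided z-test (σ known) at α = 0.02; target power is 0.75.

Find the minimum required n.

Set Φ(δ − 2.054) = 0.75; then δ − 2.054 = Φ⁻¹(0.75) = 0.674, giving δ = 2.728.
δ = d·√n ⇒ n = (δ/d)² = (2.728 / 1.05)² = 6.75.
Rounding up, n = 7.

n = 7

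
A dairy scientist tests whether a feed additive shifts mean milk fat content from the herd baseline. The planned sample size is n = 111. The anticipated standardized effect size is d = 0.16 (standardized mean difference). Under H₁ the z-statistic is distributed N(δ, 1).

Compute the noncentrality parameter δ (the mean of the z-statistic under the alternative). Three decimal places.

δ = d·√n = 0.16 × √111 = 1.6857

δ ≈ 1.686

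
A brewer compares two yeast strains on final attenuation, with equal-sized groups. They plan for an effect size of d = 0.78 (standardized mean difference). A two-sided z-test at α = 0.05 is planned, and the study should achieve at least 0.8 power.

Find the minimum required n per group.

Set Φ(δ − 1.960) = 0.8; then δ − 1.960 = Φ⁻¹(0.8) = 0.842, giving δ = 2.802.
(For δ > 0 the lower-tail rejection region contributes negligibly to power, so the one-term inversion is standard.)
δ = d·√(n/2) ⇒ n = 2(δ/d)² = 2 × (2.802 / 0.78)² = 25.80.
Round up to the next whole unit.

n = 26 per group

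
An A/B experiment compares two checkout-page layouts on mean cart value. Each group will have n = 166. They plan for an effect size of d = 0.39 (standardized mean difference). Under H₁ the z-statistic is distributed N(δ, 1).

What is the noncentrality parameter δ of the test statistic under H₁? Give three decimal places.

δ ≈ 3.553

δ = d·√(n/2) = 0.39 × √(166/2) = 3.5531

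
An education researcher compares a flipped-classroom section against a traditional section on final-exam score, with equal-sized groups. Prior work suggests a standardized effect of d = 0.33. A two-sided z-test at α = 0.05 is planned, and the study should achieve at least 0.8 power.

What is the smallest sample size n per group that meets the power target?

n = 145 per group

For power 0.8 need Φ(δ − z_{0.025}) = 0.8, so δ = z_{0.025} + z_{0.20} = 1.960 + 0.842 = 2.802.
(The Φ(−δ − z_{α/2}) term is vanishingly small for δ > 0 and is dropped in the standard sample-size formula.)
δ = d·√(n/2) ⇒ n = 2(δ/d)² = 2 × (2.802 / 0.33)² = 144.15.
Round up to the next whole unit.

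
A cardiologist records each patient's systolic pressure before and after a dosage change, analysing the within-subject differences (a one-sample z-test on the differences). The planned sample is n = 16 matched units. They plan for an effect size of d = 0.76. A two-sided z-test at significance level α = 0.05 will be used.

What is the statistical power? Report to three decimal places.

Power ≈ 0.860

Noncentrality parameter: δ = d·√n = 0.76 × √16 = 3.0400
Critical value for a two-sided test at α = 0.05: z_{α/2} = 1.960.
Power = Φ(δ − 1.960) + Φ(−δ − 1.960) = Φ(1.080) + Φ(-5.000) = 0.8599 + 0.0000 = 0.8599.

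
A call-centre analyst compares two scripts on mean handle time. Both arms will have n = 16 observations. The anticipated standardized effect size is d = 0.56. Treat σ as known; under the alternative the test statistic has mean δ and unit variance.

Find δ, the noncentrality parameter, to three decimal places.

δ = d·√(n/2) = 0.56 × √(16/2) = 1.5839

δ ≈ 1.584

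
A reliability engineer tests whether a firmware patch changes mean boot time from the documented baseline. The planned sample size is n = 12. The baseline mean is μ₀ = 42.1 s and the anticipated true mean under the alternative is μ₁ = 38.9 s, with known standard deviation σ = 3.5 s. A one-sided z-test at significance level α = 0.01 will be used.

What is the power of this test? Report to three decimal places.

Power ≈ 0.800

Standardized effect: d = |μ₁ − μ₀| / σ = |38.9 − 42.1| / 3.5 = 0.9143
Noncentrality parameter: δ = d·√n = 0.9143 × √12 = 3.1672
Critical value for a one-sided test at α = 0.01: z_α = 2.326.
Power = P(Z > 2.326 − δ) = Φ(0.841) = 0.7998.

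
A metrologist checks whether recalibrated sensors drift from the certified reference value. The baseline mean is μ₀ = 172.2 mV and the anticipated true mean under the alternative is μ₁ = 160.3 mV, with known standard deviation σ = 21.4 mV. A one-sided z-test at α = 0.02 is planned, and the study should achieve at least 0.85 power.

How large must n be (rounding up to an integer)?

n = 31

Standardized effect: d = |μ₁ − μ₀| / σ = |160.3 − 172.2| / 21.4 = 0.5561
Set Φ(δ − 2.054) = 0.85; then δ − 2.054 = Φ⁻¹(0.85) = 1.036, giving δ = 3.090.
δ = d·√n ⇒ n = (δ/d)² = (3.090 / 0.5561)² = 30.88.
Round up to the next whole unit.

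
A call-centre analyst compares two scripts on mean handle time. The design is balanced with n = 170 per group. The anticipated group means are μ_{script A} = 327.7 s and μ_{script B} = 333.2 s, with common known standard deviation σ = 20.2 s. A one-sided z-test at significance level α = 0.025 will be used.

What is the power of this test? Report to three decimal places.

Power ≈ 0.709

Standardized effect: d = |μ_{script A} − μ_{script B}| / σ = |327.7 − 333.2| / 20.2 = 0.2723
Noncentrality parameter: δ = d·√(n/2) = 0.2723 × √(170/2) = 2.5103
One-sided α = 0.025 → critical value z_{0.025} = 1.960.
Power = Φ(δ − 1.960) = Φ(0.550) = 0.7089.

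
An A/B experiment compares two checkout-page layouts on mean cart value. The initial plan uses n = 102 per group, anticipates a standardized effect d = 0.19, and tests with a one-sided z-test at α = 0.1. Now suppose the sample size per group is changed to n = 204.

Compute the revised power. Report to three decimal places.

Power ≈ 0.738

With n = 204 per group: δ = d·√(n/2) = 0.19 × √(204/2) = 1.9189. Critical value z_{0.1} = 1.282.
Revised power = Φ(δ − 1.282) = Φ(0.637) = 0.7381.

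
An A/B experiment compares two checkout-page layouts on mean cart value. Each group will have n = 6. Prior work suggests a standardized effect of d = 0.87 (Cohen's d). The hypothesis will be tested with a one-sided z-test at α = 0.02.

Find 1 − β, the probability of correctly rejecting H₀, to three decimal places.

Power ≈ 0.292

Noncentrality parameter: δ = d·√(n/2) = 0.87 × √(6/2) = 1.5069
One-sided α = 0.02 → critical value z_{0.02} = 2.054.
Power = Φ(δ − 2.054) = Φ(-0.547) = 0.2922.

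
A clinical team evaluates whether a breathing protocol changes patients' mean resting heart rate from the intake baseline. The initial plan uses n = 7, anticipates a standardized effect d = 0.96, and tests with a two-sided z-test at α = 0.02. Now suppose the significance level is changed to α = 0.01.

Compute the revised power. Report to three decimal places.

Power ≈ 0.486

δ = d·√n = 0.96 × √7 = 2.5399 (unchanged). New critical value: z_{0.005} = 2.576.
Revised power = Φ(δ − 2.576) + Φ(−δ − 2.576) = Φ(-0.036) + Φ(-5.116) = 0.4857 + 0.0000 = 0.4857.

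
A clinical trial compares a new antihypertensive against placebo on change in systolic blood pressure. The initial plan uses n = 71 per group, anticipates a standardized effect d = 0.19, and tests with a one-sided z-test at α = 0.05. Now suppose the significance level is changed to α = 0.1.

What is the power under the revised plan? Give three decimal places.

Power ≈ 0.441

δ = d·√(n/2) = 0.19 × √(71/2) = 1.1321 (unchanged). New critical value: z_{0.1} = 1.282.
Revised power = P(Z > 1.282 − δ) = Φ(-0.149) = 0.4406.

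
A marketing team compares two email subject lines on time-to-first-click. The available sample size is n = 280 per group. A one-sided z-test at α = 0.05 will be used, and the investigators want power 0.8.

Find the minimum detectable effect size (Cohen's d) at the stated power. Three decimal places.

d ≈ 0.210

Required noncentrality: δ = z_{0.05} + z_{0.20} = 1.645 + 0.842 = 2.486.
δ = d·√(n/2) ⇒ d = δ/√(n/2) = 2.486/√(280/2) = 0.2101.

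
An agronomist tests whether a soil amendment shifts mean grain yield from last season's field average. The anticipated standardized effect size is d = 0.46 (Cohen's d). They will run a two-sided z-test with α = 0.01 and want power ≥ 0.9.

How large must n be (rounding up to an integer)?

n = 71

Set Φ(δ − 2.576) = 0.9; then δ − 2.576 = Φ⁻¹(0.9) = 1.282, giving δ = 3.857.
(The Φ(−δ − z_{α/2}) term is vanishingly small for δ > 0 and is dropped in the standard sample-size formula.)
δ = d·√n ⇒ n = (δ/d)² = (3.857 / 0.46)² = 70.32.
Rounding up, n = 71.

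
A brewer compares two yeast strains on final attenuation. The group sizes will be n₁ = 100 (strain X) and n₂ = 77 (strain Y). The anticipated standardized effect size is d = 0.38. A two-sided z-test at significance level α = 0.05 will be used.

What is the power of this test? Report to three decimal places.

Noncentrality parameter: δ = d / √(1/n₁ + 1/n₂) = 0.38 / √(1/100 + 1/77) = 2.5064
Two-sided α = 0.05 → critical value z_{0.025} = 1.960.
Power = Φ(δ − 1.960) + Φ(−δ − 1.960) = Φ(0.546) + Φ(-4.466) = 0.7076 + 0.0000 = 0.7076.

Power ≈ 0.708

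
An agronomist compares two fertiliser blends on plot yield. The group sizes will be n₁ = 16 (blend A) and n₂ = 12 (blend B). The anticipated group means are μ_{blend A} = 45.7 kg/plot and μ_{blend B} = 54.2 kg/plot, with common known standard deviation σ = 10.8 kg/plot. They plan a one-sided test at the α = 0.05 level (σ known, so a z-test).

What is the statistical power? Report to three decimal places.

Power ≈ 0.661

Standardized effect: d = |μ_{blend A} − μ_{blend B}| / σ = |45.7 − 54.2| / 10.8 = 0.7870
Noncentrality parameter: δ = d / √(1/n₁ + 1/n₂) = 0.7870 / √(1/16 + 1/12) = 2.0609
Critical value for a one-sided test at α = 0.05: z_α = 1.645.
Power = P(Z > 1.645 − δ) = Φ(0.416) = 0.6613.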